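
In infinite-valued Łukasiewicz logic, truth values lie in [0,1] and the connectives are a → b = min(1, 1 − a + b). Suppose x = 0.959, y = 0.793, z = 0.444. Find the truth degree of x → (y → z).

0.692

y → z = min(1, 1 − 0.793 + 0.444) = min(1, 0.651) = 0.651
x → (y → z) = min(1, 1 − 0.959 + 0.651) = min(1, 0.692) = 0.692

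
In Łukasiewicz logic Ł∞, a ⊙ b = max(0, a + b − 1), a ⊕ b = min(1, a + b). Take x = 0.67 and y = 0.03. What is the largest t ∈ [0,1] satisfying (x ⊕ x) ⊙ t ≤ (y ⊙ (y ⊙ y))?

0.00

x ⊕ x = min(1, 0.67 + 0.67) = min(1, 1.34) = 1.00
So the left factor is x ⊕ x = 1.00.
y ⊙ y = max(0, 0.03 + 0.03 − 1) = max(0, -0.94) = 0.00
y ⊙ (y ⊙ y) = max(0, 0.03 + 0.00 − 1) = max(0, -0.97) = 0.00
So the right-hand bound is y ⊙ (y ⊙ y) = 0.00.
The residuum of the Łukasiewicz t-norm gives the supremum: min(1, 1 − 1.00 + 0.00).
1 − 1.00 + 0.00 = 0.00, so t = min(1, 0.00) = 0.00.
Check: 1.00 ⊙ 0.00 = max(0, 0.00) = 0.00 ≤ 0.00.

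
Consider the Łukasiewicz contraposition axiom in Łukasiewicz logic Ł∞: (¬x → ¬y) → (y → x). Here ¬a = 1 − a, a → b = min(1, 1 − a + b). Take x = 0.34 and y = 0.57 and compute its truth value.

1.00

¬x = 1 − 0.34 = 0.66
¬y = 1 − 0.57 = 0.43
¬x → ¬y = min(1, 1 − 0.66 + 0.43) = min(1, 0.77) = 0.77
y → x = min(1, 1 − 0.57 + 0.34) = min(1, 0.77) = 0.77
(¬x → ¬y) → (y → x) = min(1, 1 − 0.77 + 0.77) = min(1, 1.00) = 1.00
(As expected: an axiom of Ł∞, always 1.)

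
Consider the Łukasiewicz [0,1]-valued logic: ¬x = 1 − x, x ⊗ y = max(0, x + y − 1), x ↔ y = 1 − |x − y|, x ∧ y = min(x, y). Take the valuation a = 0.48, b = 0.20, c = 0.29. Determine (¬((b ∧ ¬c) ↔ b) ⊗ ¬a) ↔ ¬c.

0.29

¬c = 1 − 0.29 = 0.71
b ∧ ¬c = min(0.20, 0.71) = 0.20
(b ∧ ¬c) ↔ b = 1 − |0.20 − 0.20| = 1 − 0.00 = 1.00
¬((b ∧ ¬c) ↔ b) = 1 − 1.00 = 0.00
¬a = 1 − 0.48 = 0.52
¬((b ∧ ¬c) ↔ b) ⊗ ¬a = max(0, 0.00 + 0.52 − 1) = max(0, -0.48) = 0.00
(¬((b ∧ ¬c) ↔ b) ⊗ ¬a) ↔ ¬c = 1 − |0.00 − 0.71| = 1 − 0.71 = 0.29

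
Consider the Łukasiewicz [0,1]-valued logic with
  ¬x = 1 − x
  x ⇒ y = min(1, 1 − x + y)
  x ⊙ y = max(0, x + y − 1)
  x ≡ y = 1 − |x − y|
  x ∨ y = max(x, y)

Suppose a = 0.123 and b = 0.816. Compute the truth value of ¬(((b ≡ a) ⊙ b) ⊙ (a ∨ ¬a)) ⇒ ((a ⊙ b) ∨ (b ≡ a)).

b ≡ a = 1 − |0.816 − 0.123| = 1 − 0.693 = 0.307
(b ≡ a) ⊙ b = max(0, 0.307 + 0.816 − 1) = max(0, 0.123) = 0.123
¬a = 1 − 0.123 = 0.877
a ∨ ¬a = max(0.123, 0.877) = 0.877
((b ≡ a) ⊙ b) ⊙ (a ∨ ¬a) = max(0, 0.123 + 0.877 − 1) = max(0, 0.000) = 0.000
¬(((b ≡ a) ⊙ b) ⊙ (a ∨ ¬a)) = 1 − 0.000 = 1.000
a ⊙ b = max(0, 0.123 + 0.816 − 1) = max(0, -0.061) = 0.000
(a ⊙ b) ∨ (b ≡ a) = max(0.000, 0.307) = 0.307
¬(((b ≡ a) ⊙ b) ⊙ (a ∨ ¬a)) ⇒ ((a ⊙ b) ∨ (b ≡ a)) = min(1, 1 − 1.000 + 0.307) = min(1, 0.307) = 0.307

0.307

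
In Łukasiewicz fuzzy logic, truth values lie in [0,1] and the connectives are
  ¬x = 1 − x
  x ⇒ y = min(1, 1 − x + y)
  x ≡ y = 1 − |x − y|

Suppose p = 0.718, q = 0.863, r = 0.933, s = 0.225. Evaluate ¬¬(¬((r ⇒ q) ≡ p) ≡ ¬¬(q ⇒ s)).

0.850

r ⇒ q = min(1, 1 − 0.933 + 0.863) = min(1, 0.930) = 0.930
(r ⇒ q) ≡ p = 1 − |0.930 − 0.718| = 1 − 0.212 = 0.788
¬((r ⇒ q) ≡ p) = 1 − 0.788 = 0.212
q ⇒ s = min(1, 1 − 0.863 + 0.225) = min(1, 0.362) = 0.362
¬(q ⇒ s) = 1 − 0.362 = 0.638
¬¬(q ⇒ s) = 1 − 0.638 = 0.362
¬((r ⇒ q) ≡ p) ≡ ¬¬(q ⇒ s) = 1 − |0.212 − 0.362| = 1 − 0.150 = 0.850
¬(¬((r ⇒ q) ≡ p) ≡ ¬¬(q ⇒ s)) = 1 − 0.850 = 0.150
¬¬(¬((r ⇒ q) ≡ p) ≡ ¬¬(q ⇒ s)) = 1 − 0.150 = 0.850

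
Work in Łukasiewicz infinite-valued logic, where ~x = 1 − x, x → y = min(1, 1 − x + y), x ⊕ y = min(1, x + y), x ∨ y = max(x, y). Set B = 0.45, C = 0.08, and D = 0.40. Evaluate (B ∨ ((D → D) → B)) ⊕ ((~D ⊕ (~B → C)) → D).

0.85

D → D = min(1, 1 − 0.40 + 0.40) = min(1, 1.00) = 1.00
(D → D) → B = min(1, 1 − 1.00 + 0.45) = min(1, 0.45) = 0.45
B ∨ ((D → D) → B) = max(0.45, 0.45) = 0.45
~D = 1 − 0.40 = 0.60
~B = 1 − 0.45 = 0.55
~B → C = min(1, 1 − 0.55 + 0.08) = min(1, 0.53) = 0.53
~D ⊕ (~B → C) = min(1, 0.60 + 0.53) = min(1, 1.13) = 1.00
(~D ⊕ (~B → C)) → D = min(1, 1 − 1.00 + 0.40) = min(1, 0.40) = 0.40
(B ∨ ((D → D) → B)) ⊕ ((~D ⊕ (~B → C)) → D) = min(1, 0.45 + 0.40) = min(1, 0.85) = 0.85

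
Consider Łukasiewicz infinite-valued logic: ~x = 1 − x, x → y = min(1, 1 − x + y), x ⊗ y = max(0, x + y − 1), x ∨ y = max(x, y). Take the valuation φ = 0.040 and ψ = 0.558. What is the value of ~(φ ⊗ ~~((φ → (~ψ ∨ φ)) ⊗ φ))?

~ψ = 1 − 0.558 = 0.442
~ψ ∨ φ = max(0.442, 0.040) = 0.442
φ → (~ψ ∨ φ) = min(1, 1 − 0.040 + 0.442) = min(1, 1.402) = 1.000
(φ → (~ψ ∨ φ)) ⊗ φ = max(0, 1.000 + 0.040 − 1) = max(0, 0.040) = 0.040
~((φ → (~ψ ∨ φ)) ⊗ φ) = 1 − 0.040 = 0.960
~~((φ → (~ψ ∨ φ)) ⊗ φ) = 1 − 0.960 = 0.040
φ ⊗ ~~((φ → (~ψ ∨ φ)) ⊗ φ) = max(0, 0.040 + 0.040 − 1) = max(0, -0.920) = 0.000
~(φ ⊗ ~~((φ → (~ψ ∨ φ)) ⊗ φ)) = 1 − 0.000 = 1.000

1.000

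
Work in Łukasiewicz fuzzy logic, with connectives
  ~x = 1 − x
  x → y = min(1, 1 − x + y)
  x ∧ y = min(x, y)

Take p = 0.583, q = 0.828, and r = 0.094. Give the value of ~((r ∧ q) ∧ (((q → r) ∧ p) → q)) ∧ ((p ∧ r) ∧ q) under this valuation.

0.094

r ∧ q = min(0.094, 0.828) = 0.094
q → r = min(1, 1 − 0.828 + 0.094) = min(1, 0.266) = 0.266
(q → r) ∧ p = min(0.266, 0.583) = 0.266
((q → r) ∧ p) → q = min(1, 1 − 0.266 + 0.828) = min(1, 1.562) = 1.000
(r ∧ q) ∧ (((q → r) ∧ p) → q) = min(0.094, 1.000) = 0.094
~((r ∧ q) ∧ (((q → r) ∧ p) → q)) = 1 − 0.094 = 0.906
p ∧ r = min(0.583, 0.094) = 0.094
(p ∧ r) ∧ q = min(0.094, 0.828) = 0.094
~((r ∧ q) ∧ (((q → r) ∧ p) → q)) ∧ ((p ∧ r) ∧ q) = min(0.906, 0.094) = 0.094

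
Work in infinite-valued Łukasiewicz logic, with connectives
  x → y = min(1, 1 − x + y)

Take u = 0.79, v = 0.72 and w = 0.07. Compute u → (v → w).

v → w = min(1, 1 − 0.72 + 0.07) = min(1, 0.35) = 0.35
u → (v → w) = min(1, 1 − 0.79 + 0.35) = min(1, 0.56) = 0.56

0.56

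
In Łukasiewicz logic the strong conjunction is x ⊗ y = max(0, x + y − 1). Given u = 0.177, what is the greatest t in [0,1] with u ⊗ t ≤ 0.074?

0.897

The residuum of the Łukasiewicz t-norm gives the supremum: min(1, 1 − 0.177 + 0.074).
1 − 0.177 + 0.074 = 0.897, so t = min(1, 0.897) = 0.897.
Check: 0.177 ⊗ 0.897 = max(0, 0.074) = 0.074 ≤ 0.074.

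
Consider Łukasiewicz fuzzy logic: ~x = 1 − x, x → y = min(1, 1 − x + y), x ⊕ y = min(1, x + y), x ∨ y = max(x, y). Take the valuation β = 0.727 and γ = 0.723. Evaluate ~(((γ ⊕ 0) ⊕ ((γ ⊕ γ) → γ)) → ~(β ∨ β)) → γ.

0.996

γ ⊕ 0 = min(1, 0.723 + 0.000) = min(1, 0.723) = 0.723
γ ⊕ γ = min(1, 0.723 + 0.723) = min(1, 1.446) = 1.000
(γ ⊕ γ) → γ = min(1, 1 − 1.000 + 0.723) = min(1, 0.723) = 0.723
(γ ⊕ 0) ⊕ ((γ ⊕ γ) → γ) = min(1, 0.723 + 0.723) = min(1, 1.446) = 1.000
β ∨ β = max(0.727, 0.727) = 0.727
~(β ∨ β) = 1 − 0.727 = 0.273
((γ ⊕ 0) ⊕ ((γ ⊕ γ) → γ)) → ~(β ∨ β) = min(1, 1 − 1.000 + 0.273) = min(1, 0.273) = 0.273
~(((γ ⊕ 0) ⊕ ((γ ⊕ γ) → γ)) → ~(β ∨ β)) = 1 − 0.273 = 0.727
~(((γ ⊕ 0) ⊕ ((γ ⊕ γ) → γ)) → ~(β ∨ β)) → γ = min(1, 1 − 0.727 + 0.723) = min(1, 0.996) = 0.996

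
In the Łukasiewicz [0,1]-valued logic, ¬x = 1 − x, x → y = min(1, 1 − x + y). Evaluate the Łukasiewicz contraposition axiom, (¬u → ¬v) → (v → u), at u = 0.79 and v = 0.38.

1.00

¬u = 1 − 0.79 = 0.21
¬v = 1 − 0.38 = 0.62
¬u → ¬v = min(1, 1 − 0.21 + 0.62) = min(1, 1.41) = 1.00
v → u = min(1, 1 − 0.38 + 0.79) = min(1, 1.41) = 1.00
(¬u → ¬v) → (v → u) = min(1, 1 − 1.00 + 1.00) = min(1, 1.00) = 1.00
(As expected: an axiom of Ł∞, always 1.)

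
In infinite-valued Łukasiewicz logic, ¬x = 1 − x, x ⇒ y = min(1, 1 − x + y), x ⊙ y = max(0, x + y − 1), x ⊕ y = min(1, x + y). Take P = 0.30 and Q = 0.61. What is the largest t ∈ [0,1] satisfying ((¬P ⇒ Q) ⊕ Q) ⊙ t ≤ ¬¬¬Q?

0.39

¬P = 1 − 0.30 = 0.70
¬P ⇒ Q = min(1, 1 − 0.70 + 0.61) = min(1, 0.91) = 0.91
(¬P ⇒ Q) ⊕ Q = min(1, 0.91 + 0.61) = min(1, 1.52) = 1.00
So the left factor is (¬P ⇒ Q) ⊕ Q = 1.00.
¬Q = 1 − 0.61 = 0.39
¬¬Q = 1 − 0.39 = 0.61
¬¬¬Q = 1 − 0.61 = 0.39
So the right-hand bound is ¬¬¬Q = 0.39.
The residuum of the Łukasiewicz t-norm gives the supremum: min(1, 1 − 1.00 + 0.39).
1 − 1.00 + 0.39 = 0.39, so t = min(1, 0.39) = 0.39.
Check: 1.00 ⊙ 0.39 = max(0, 0.39) = 0.39 ≤ 0.39.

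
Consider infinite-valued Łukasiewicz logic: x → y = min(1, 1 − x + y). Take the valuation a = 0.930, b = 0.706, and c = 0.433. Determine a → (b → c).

0.797

b → c = min(1, 1 − 0.706 + 0.433) = min(1, 0.727) = 0.727
a → (b → c) = min(1, 1 − 0.930 + 0.727) = min(1, 0.797) = 0.797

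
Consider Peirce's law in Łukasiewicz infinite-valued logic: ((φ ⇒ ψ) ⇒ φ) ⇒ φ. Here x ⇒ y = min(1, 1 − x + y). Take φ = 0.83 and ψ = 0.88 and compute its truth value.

1.00

φ ⇒ ψ = min(1, 1 − 0.83 + 0.88) = min(1, 1.05) = 1.00
(φ ⇒ ψ) ⇒ φ = min(1, 1 − 1.00 + 0.83) = min(1, 0.83) = 0.83
((φ ⇒ ψ) ⇒ φ) ⇒ φ = min(1, 1 − 0.83 + 0.83) = min(1, 1.00) = 1.00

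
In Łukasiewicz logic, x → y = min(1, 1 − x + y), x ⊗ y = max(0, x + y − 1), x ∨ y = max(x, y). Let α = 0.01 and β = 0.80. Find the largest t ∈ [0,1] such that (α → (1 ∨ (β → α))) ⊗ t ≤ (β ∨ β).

0.80

β → α = min(1, 1 − 0.80 + 0.01) = min(1, 0.21) = 0.21
1 ∨ (β → α) = max(1.00, 0.21) = 1.00
α → (1 ∨ (β → α)) = min(1, 1 − 0.01 + 1.00) = min(1, 1.99) = 1.00
So the left factor is α → (1 ∨ (β → α)) = 1.00.
β ∨ β = max(0.80, 0.80) = 0.80
So the right-hand bound is β ∨ β = 0.80.
The residuum of the Łukasiewicz t-norm gives the supremum: min(1, 1 − 1.00 + 0.80).
1 − 1.00 + 0.80 = 0.80, so t = min(1, 0.80) = 0.80.
Check: 1.00 ⊗ 0.80 = max(0, 0.80) = 0.80 ≤ 0.80.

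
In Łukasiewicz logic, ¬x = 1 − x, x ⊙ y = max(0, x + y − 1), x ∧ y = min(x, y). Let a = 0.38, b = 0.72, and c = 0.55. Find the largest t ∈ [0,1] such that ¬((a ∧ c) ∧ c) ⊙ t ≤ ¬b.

0.66

a ∧ c = min(0.38, 0.55) = 0.38
(a ∧ c) ∧ c = min(0.38, 0.55) = 0.38
¬((a ∧ c) ∧ c) = 1 − 0.38 = 0.62
So the left factor is ¬((a ∧ c) ∧ c) = 0.62.
¬b = 1 − 0.72 = 0.28
So the right-hand bound is ¬b = 0.28.
The residuum of the Łukasiewicz t-norm gives the supremum: min(1, 1 − 0.62 + 0.28).
1 − 0.62 + 0.28 = 0.66, so t = min(1, 0.66) = 0.66.
Check: 0.62 ⊙ 0.66 = max(0, 0.28) = 0.28 ≤ 0.28.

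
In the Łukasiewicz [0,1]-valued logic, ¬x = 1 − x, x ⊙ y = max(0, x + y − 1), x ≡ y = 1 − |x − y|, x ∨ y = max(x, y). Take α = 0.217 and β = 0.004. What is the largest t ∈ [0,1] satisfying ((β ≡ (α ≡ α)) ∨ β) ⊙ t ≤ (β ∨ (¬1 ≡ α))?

α ≡ α = 1 − |0.217 − 0.217| = 1 − 0.000 = 1.000
β ≡ (α ≡ α) = 1 − |0.004 − 1.000| = 1 − 0.996 = 0.004
(β ≡ (α ≡ α)) ∨ β = max(0.004, 0.004) = 0.004
So the left factor is (β ≡ (α ≡ α)) ∨ β = 0.004.
¬1 = 1 − 1.000 = 0.000
¬1 ≡ α = 1 − |0.000 − 0.217| = 1 − 0.217 = 0.783
β ∨ (¬1 ≡ α) = max(0.004, 0.783) = 0.783
So the right-hand bound is β ∨ (¬1 ≡ α) = 0.783.
The residuum of the Łukasiewicz t-norm gives the supremum: min(1, 1 − 0.004 + 0.783).
1 − 0.004 + 0.783 = 1.779, so t = min(1, 1.779) = 1.000.
Check: 0.004 ⊙ 1.000 = max(0, 0.004) = 0.004 ≤ 0.783.

1.000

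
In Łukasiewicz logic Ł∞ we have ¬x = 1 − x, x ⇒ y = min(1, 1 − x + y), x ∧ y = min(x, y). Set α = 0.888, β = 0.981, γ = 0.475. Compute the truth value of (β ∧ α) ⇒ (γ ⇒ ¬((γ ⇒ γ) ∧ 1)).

0.637

β ∧ α = min(0.981, 0.888) = 0.888
γ ⇒ γ = min(1, 1 − 0.475 + 0.475) = min(1, 1.000) = 1.000
(γ ⇒ γ) ∧ 1 = min(1.000, 1.000) = 1.000
¬((γ ⇒ γ) ∧ 1) = 1 − 1.000 = 0.000
γ ⇒ ¬((γ ⇒ γ) ∧ 1) = min(1, 1 − 0.475 + 0.000) = min(1, 0.525) = 0.525
(β ∧ α) ⇒ (γ ⇒ ¬((γ ⇒ γ) ∧ 1)) = min(1, 1 − 0.888 + 0.525) = min(1, 0.637) = 0.637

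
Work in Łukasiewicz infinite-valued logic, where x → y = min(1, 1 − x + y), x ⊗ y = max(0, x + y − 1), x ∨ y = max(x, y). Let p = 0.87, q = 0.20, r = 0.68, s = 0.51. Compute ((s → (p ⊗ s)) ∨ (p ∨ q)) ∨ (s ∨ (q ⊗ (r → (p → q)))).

0.87

p ⊗ s = max(0, 0.87 + 0.51 − 1) = max(0, 0.38) = 0.38
s → (p ⊗ s) = min(1, 1 − 0.51 + 0.38) = min(1, 0.87) = 0.87
p ∨ q = max(0.87, 0.20) = 0.87
(s → (p ⊗ s)) ∨ (p ∨ q) = max(0.87, 0.87) = 0.87
p → q = min(1, 1 − 0.87 + 0.20) = min(1, 0.33) = 0.33
r → (p → q) = min(1, 1 − 0.68 + 0.33) = min(1, 0.65) = 0.65
q ⊗ (r → (p → q)) = max(0, 0.20 + 0.65 − 1) = max(0, -0.15) = 0.00
s ∨ (q ⊗ (r → (p → q))) = max(0.51, 0.00) = 0.51
((s → (p ⊗ s)) ∨ (p ∨ q)) ∨ (s ∨ (q ⊗ (r → (p → q)))) = max(0.87, 0.51) = 0.87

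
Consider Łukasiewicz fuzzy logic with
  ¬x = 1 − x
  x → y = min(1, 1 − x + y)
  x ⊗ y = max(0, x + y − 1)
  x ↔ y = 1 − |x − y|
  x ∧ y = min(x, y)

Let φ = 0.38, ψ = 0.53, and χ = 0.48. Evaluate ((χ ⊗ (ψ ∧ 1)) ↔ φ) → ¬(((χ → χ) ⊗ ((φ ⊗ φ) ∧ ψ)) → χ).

0.37

ψ ∧ 1 = min(0.53, 1.00) = 0.53
χ ⊗ (ψ ∧ 1) = max(0, 0.48 + 0.53 − 1) = max(0, 0.01) = 0.01
(χ ⊗ (ψ ∧ 1)) ↔ φ = 1 − |0.01 − 0.38| = 1 − 0.37 = 0.63
χ → χ = min(1, 1 − 0.48 + 0.48) = min(1, 1.00) = 1.00
φ ⊗ φ = max(0, 0.38 + 0.38 − 1) = max(0, -0.24) = 0.00
(φ ⊗ φ) ∧ ψ = min(0.00, 0.53) = 0.00
(χ → χ) ⊗ ((φ ⊗ φ) ∧ ψ) = max(0, 1.00 + 0.00 − 1) = max(0, 0.00) = 0.00
((χ → χ) ⊗ ((φ ⊗ φ) ∧ ψ)) → χ = min(1, 1 − 0.00 + 0.48) = min(1, 1.48) = 1.00
¬(((χ → χ) ⊗ ((φ ⊗ φ) ∧ ψ)) → χ) = 1 − 1.00 = 0.00
((χ ⊗ (ψ ∧ 1)) ↔ φ) → ¬(((χ → χ) ⊗ ((φ ⊗ φ) ∧ ψ)) → χ) = min(1, 1 − 0.63 + 0.00) = min(1, 0.37) = 0.37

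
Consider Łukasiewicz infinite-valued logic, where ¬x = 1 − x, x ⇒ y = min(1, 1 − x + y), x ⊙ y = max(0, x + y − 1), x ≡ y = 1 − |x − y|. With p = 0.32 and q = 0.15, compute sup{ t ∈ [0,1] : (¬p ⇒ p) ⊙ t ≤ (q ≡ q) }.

¬p = 1 − 0.32 = 0.68
¬p ⇒ p = min(1, 1 − 0.68 + 0.32) = min(1, 0.64) = 0.64
So the left factor is ¬p ⇒ p = 0.64.
q ≡ q = 1 − |0.15 − 0.15| = 1 − 0.00 = 1.00
So the right-hand bound is q ≡ q = 1.00.
The residuum of the Łukasiewicz t-norm gives the supremum: min(1, 1 − 0.64 + 1.00).
1 − 0.64 + 1.00 = 1.36, so t = min(1, 1.36) = 1.00.
Check: 0.64 ⊙ 1.00 = max(0, 0.64) = 0.64 ≤ 1.00.

1.00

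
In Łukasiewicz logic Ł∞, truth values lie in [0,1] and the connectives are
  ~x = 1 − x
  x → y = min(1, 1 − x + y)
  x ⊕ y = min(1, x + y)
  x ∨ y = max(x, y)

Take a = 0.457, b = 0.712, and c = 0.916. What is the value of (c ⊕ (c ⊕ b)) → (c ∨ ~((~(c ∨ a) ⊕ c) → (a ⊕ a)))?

0.916

c ⊕ b = min(1, 0.916 + 0.712) = min(1, 1.628) = 1.000
c ⊕ (c ⊕ b) = min(1, 0.916 + 1.000) = min(1, 1.916) = 1.000
c ∨ a = max(0.916, 0.457) = 0.916
~(c ∨ a) = 1 − 0.916 = 0.084
~(c ∨ a) ⊕ c = min(1, 0.084 + 0.916) = min(1, 1.000) = 1.000
a ⊕ a = min(1, 0.457 + 0.457) = min(1, 0.914) = 0.914
(~(c ∨ a) ⊕ c) → (a ⊕ a) = min(1, 1 − 1.000 + 0.914) = min(1, 0.914) = 0.914
~((~(c ∨ a) ⊕ c) → (a ⊕ a)) = 1 − 0.914 = 0.086
c ∨ ~((~(c ∨ a) ⊕ c) → (a ⊕ a)) = max(0.916, 0.086) = 0.916
(c ⊕ (c ⊕ b)) → (c ∨ ~((~(c ∨ a) ⊕ c) → (a ⊕ a))) = min(1, 1 − 1.000 + 0.916) = min(1, 0.916) = 0.916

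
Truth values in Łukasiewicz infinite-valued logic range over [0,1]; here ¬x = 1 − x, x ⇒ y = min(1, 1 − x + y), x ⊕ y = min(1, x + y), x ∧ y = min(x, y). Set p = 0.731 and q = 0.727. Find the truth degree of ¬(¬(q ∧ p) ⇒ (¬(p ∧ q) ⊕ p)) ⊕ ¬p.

q ∧ p = min(0.727, 0.731) = 0.727
¬(q ∧ p) = 1 − 0.727 = 0.273
p ∧ q = min(0.731, 0.727) = 0.727
¬(p ∧ q) = 1 − 0.727 = 0.273
¬(p ∧ q) ⊕ p = min(1, 0.273 + 0.731) = min(1, 1.004) = 1.000
¬(q ∧ p) ⇒ (¬(p ∧ q) ⊕ p) = min(1, 1 − 0.273 + 1.000) = min(1, 1.727) = 1.000
¬(¬(q ∧ p) ⇒ (¬(p ∧ q) ⊕ p)) = 1 − 1.000 = 0.000
¬p = 1 − 0.731 = 0.269
¬(¬(q ∧ p) ⇒ (¬(p ∧ q) ⊕ p)) ⊕ ¬p = min(1, 0.000 + 0.269) = min(1, 0.269) = 0.269

0.269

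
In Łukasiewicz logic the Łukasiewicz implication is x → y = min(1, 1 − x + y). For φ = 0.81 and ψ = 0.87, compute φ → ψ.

φ → ψ = min(1, 1 − 0.81 + 0.87) = min(1, 1.06) = 1.00
For comparison, the Gödel implication (1 if x ≤ y else y) would give 1.00.

1.00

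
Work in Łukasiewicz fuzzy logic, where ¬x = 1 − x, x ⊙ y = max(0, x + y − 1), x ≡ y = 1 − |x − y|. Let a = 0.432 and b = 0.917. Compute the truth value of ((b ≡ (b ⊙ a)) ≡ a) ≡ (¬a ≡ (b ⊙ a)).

b ⊙ a = max(0, 0.917 + 0.432 − 1) = max(0, 0.349) = 0.349
b ≡ (b ⊙ a) = 1 − |0.917 − 0.349| = 1 − 0.568 = 0.432
(b ≡ (b ⊙ a)) ≡ a = 1 − |0.432 − 0.432| = 1 − 0.000 = 1.000
¬a = 1 − 0.432 = 0.568
¬a ≡ (b ⊙ a) = 1 − |0.568 − 0.349| = 1 − 0.219 = 0.781
((b ≡ (b ⊙ a)) ≡ a) ≡ (¬a ≡ (b ⊙ a)) = 1 − |1.000 − 0.781| = 1 − 0.219 = 0.781

0.781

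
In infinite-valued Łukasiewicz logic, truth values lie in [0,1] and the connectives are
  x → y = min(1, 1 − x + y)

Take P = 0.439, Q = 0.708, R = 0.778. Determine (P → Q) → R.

0.778

P → Q = min(1, 1 − 0.439 + 0.708) = min(1, 1.269) = 1.000
(P → Q) → R = min(1, 1 − 1.000 + 0.778) = min(1, 0.778) = 0.778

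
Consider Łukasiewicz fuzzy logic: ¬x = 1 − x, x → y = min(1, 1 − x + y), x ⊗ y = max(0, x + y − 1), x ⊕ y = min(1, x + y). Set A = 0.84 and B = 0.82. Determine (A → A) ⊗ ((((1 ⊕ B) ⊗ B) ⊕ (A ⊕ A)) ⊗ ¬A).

0.16

A → A = min(1, 1 − 0.84 + 0.84) = min(1, 1.00) = 1.00
1 ⊕ B = min(1, 1.00 + 0.82) = min(1, 1.82) = 1.00
(1 ⊕ B) ⊗ B = max(0, 1.00 + 0.82 − 1) = max(0, 0.82) = 0.82
A ⊕ A = min(1, 0.84 + 0.84) = min(1, 1.68) = 1.00
((1 ⊕ B) ⊗ B) ⊕ (A ⊕ A) = min(1, 0.82 + 1.00) = min(1, 1.82) = 1.00
¬A = 1 − 0.84 = 0.16
(((1 ⊕ B) ⊗ B) ⊕ (A ⊕ A)) ⊗ ¬A = max(0, 1.00 + 0.16 − 1) = max(0, 0.16) = 0.16
(A → A) ⊗ ((((1 ⊕ B) ⊗ B) ⊕ (A ⊕ A)) ⊗ ¬A) = max(0, 1.00 + 0.16 − 1) = max(0, 0.16) = 0.16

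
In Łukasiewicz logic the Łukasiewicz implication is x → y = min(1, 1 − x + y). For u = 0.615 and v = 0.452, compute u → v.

0.837

u → v = min(1, 1 − 0.615 + 0.452) = min(1, 0.837) = 0.837
For comparison, the Gödel implication (1 if x ≤ y else y) would give 0.452.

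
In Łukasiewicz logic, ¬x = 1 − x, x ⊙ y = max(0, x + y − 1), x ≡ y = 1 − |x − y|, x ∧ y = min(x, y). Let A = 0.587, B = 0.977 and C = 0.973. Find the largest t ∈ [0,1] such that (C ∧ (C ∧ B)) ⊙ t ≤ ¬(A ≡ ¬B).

C ∧ B = min(0.973, 0.977) = 0.973
C ∧ (C ∧ B) = min(0.973, 0.973) = 0.973
So the left factor is C ∧ (C ∧ B) = 0.973.
¬B = 1 − 0.977 = 0.023
A ≡ ¬B = 1 − |0.587 − 0.023| = 1 − 0.564 = 0.436
¬(A ≡ ¬B) = 1 − 0.436 = 0.564
So the right-hand bound is ¬(A ≡ ¬B) = 0.564.
The residuum of the Łukasiewicz t-norm gives the supremum: min(1, 1 − 0.973 + 0.564).
1 − 0.973 + 0.564 = 0.591, so t = min(1, 0.591) = 0.591.
Check: 0.973 ⊙ 0.591 = max(0, 0.564) = 0.564 ≤ 0.564.

0.591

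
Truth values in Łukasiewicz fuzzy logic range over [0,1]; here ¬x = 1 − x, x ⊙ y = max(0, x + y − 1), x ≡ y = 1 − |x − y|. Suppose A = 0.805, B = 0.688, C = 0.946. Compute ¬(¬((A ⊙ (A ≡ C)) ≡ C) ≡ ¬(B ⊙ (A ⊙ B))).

0.537

A ≡ C = 1 − |0.805 − 0.946| = 1 − 0.141 = 0.859
A ⊙ (A ≡ C) = max(0, 0.805 + 0.859 − 1) = max(0, 0.664) = 0.664
(A ⊙ (A ≡ C)) ≡ C = 1 − |0.664 − 0.946| = 1 − 0.282 = 0.718
¬((A ⊙ (A ≡ C)) ≡ C) = 1 − 0.718 = 0.282
A ⊙ B = max(0, 0.805 + 0.688 − 1) = max(0, 0.493) = 0.493
B ⊙ (A ⊙ B) = max(0, 0.688 + 0.493 − 1) = max(0, 0.181) = 0.181
¬(B ⊙ (A ⊙ B)) = 1 − 0.181 = 0.819
¬((A ⊙ (A ≡ C)) ≡ C) ≡ ¬(B ⊙ (A ⊙ B)) = 1 − |0.282 − 0.819| = 1 − 0.537 = 0.463
¬(¬((A ⊙ (A ≡ C)) ≡ C) ≡ ¬(B ⊙ (A ⊙ B))) = 1 − 0.463 = 0.537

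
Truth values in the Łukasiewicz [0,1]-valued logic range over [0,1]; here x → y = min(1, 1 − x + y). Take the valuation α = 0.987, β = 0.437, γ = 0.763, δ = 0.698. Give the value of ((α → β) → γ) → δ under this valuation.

α → β = min(1, 1 − 0.987 + 0.437) = min(1, 0.450) = 0.450
(α → β) → γ = min(1, 1 − 0.450 + 0.763) = min(1, 1.313) = 1.000
((α → β) → γ) → δ = min(1, 1 − 1.000 + 0.698) = min(1, 0.698) = 0.698

0.698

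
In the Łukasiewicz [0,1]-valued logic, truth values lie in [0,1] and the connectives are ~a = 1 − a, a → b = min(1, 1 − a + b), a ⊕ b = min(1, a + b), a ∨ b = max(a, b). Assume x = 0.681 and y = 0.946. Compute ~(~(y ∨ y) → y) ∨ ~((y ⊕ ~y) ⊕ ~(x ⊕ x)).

y ∨ y = max(0.946, 0.946) = 0.946
~(y ∨ y) = 1 − 0.946 = 0.054
~(y ∨ y) → y = min(1, 1 − 0.054 + 0.946) = min(1, 1.892) = 1.000
~(~(y ∨ y) → y) = 1 − 1.000 = 0.000
~y = 1 − 0.946 = 0.054
y ⊕ ~y = min(1, 0.946 + 0.054) = min(1, 1.000) = 1.000
x ⊕ x = min(1, 0.681 + 0.681) = min(1, 1.362) = 1.000
~(x ⊕ x) = 1 − 1.000 = 0.000
(y ⊕ ~y) ⊕ ~(x ⊕ x) = min(1, 1.000 + 0.000) = min(1, 1.000) = 1.000
~((y ⊕ ~y) ⊕ ~(x ⊕ x)) = 1 − 1.000 = 0.000
~(~(y ∨ y) → y) ∨ ~((y ⊕ ~y) ⊕ ~(x ⊕ x)) = max(0.000, 0.000) = 0.000

0.000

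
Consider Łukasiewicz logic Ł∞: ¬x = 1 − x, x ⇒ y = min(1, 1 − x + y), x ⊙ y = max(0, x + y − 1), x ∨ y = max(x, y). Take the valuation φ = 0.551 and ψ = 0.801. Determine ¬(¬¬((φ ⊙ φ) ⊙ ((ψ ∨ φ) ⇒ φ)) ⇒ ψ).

0.000

φ ⊙ φ = max(0, 0.551 + 0.551 − 1) = max(0, 0.102) = 0.102
ψ ∨ φ = max(0.801, 0.551) = 0.801
(ψ ∨ φ) ⇒ φ = min(1, 1 − 0.801 + 0.551) = min(1, 0.750) = 0.750
(φ ⊙ φ) ⊙ ((ψ ∨ φ) ⇒ φ) = max(0, 0.102 + 0.750 − 1) = max(0, -0.148) = 0.000
¬((φ ⊙ φ) ⊙ ((ψ ∨ φ) ⇒ φ)) = 1 − 0.000 = 1.000
¬¬((φ ⊙ φ) ⊙ ((ψ ∨ φ) ⇒ φ)) = 1 − 1.000 = 0.000
¬¬((φ ⊙ φ) ⊙ ((ψ ∨ φ) ⇒ φ)) ⇒ ψ = min(1, 1 − 0.000 + 0.801) = min(1, 1.801) = 1.000
¬(¬¬((φ ⊙ φ) ⊙ ((ψ ∨ φ) ⇒ φ)) ⇒ ψ) = 1 − 1.000 = 0.000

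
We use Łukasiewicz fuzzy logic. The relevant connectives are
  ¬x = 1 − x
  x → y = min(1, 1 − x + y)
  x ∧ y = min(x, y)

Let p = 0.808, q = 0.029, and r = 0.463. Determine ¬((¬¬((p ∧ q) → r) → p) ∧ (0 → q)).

p ∧ q = min(0.808, 0.029) = 0.029
(p ∧ q) → r = min(1, 1 − 0.029 + 0.463) = min(1, 1.434) = 1.000
¬((p ∧ q) → r) = 1 − 1.000 = 0.000
¬¬((p ∧ q) → r) = 1 − 0.000 = 1.000
¬¬((p ∧ q) → r) → p = min(1, 1 − 1.000 + 0.808) = min(1, 0.808) = 0.808
0 → q = min(1, 1 − 0.000 + 0.029) = min(1, 1.029) = 1.000
(¬¬((p ∧ q) → r) → p) ∧ (0 → q) = min(0.808, 1.000) = 0.808
¬((¬¬((p ∧ q) → r) → p) ∧ (0 → q)) = 1 − 0.808 = 0.192

0.192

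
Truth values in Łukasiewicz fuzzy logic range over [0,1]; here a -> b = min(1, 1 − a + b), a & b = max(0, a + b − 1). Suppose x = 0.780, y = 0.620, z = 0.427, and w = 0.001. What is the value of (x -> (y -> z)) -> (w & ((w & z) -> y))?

y -> z = min(1, 1 − 0.620 + 0.427) = min(1, 0.807) = 0.807
x -> (y -> z) = min(1, 1 − 0.780 + 0.807) = min(1, 1.027) = 1.000
w & z = max(0, 0.001 + 0.427 − 1) = max(0, -0.572) = 0.000
(w & z) -> y = min(1, 1 − 0.000 + 0.620) = min(1, 1.620) = 1.000
w & ((w & z) -> y) = max(0, 0.001 + 1.000 − 1) = max(0, 0.001) = 0.001
(x -> (y -> z)) -> (w & ((w & z) -> y)) = min(1, 1 − 1.000 + 0.001) = min(1, 0.001) = 0.001

0.001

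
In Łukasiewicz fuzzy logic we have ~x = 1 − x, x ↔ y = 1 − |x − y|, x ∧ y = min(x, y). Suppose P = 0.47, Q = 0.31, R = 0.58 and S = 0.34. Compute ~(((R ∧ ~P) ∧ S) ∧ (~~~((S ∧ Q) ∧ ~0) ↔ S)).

0.66

~P = 1 − 0.47 = 0.53
R ∧ ~P = min(0.58, 0.53) = 0.53
(R ∧ ~P) ∧ S = min(0.53, 0.34) = 0.34
S ∧ Q = min(0.34, 0.31) = 0.31
~0 = 1 − 0.00 = 1.00
(S ∧ Q) ∧ ~0 = min(0.31, 1.00) = 0.31
~((S ∧ Q) ∧ ~0) = 1 − 0.31 = 0.69
~~((S ∧ Q) ∧ ~0) = 1 − 0.69 = 0.31
~~~((S ∧ Q) ∧ ~0) = 1 − 0.31 = 0.69
~~~((S ∧ Q) ∧ ~0) ↔ S = 1 − |0.69 − 0.34| = 1 − 0.35 = 0.65
((R ∧ ~P) ∧ S) ∧ (~~~((S ∧ Q) ∧ ~0) ↔ S) = min(0.34, 0.65) = 0.34
~(((R ∧ ~P) ∧ S) ∧ (~~~((S ∧ Q) ∧ ~0) ↔ S)) = 1 − 0.34 = 0.66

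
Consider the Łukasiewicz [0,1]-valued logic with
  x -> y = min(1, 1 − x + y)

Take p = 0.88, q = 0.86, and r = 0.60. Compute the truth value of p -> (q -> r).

0.86

q -> r = min(1, 1 − 0.86 + 0.60) = min(1, 0.74) = 0.74
p -> (q -> r) = min(1, 1 − 0.88 + 0.74) = min(1, 0.86) = 0.86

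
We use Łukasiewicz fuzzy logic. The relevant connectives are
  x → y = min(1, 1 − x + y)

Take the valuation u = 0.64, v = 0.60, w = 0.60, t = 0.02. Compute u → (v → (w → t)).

w → t = min(1, 1 − 0.60 + 0.02) = min(1, 0.42) = 0.42
v → (w → t) = min(1, 1 − 0.60 + 0.42) = min(1, 0.82) = 0.82
u → (v → (w → t)) = min(1, 1 − 0.64 + 0.82) = min(1, 1.18) = 1.00

1.00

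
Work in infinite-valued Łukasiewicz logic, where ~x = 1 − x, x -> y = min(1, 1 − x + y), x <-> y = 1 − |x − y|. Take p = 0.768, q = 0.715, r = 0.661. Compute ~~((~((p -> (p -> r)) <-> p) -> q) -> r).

p -> r = min(1, 1 − 0.768 + 0.661) = min(1, 0.893) = 0.893
p -> (p -> r) = min(1, 1 − 0.768 + 0.893) = min(1, 1.125) = 1.000
(p -> (p -> r)) <-> p = 1 − |1.000 − 0.768| = 1 − 0.232 = 0.768
~((p -> (p -> r)) <-> p) = 1 − 0.768 = 0.232
~((p -> (p -> r)) <-> p) -> q = min(1, 1 − 0.232 + 0.715) = min(1, 1.483) = 1.000
(~((p -> (p -> r)) <-> p) -> q) -> r = min(1, 1 − 1.000 + 0.661) = min(1, 0.661) = 0.661
~((~((p -> (p -> r)) <-> p) -> q) -> r) = 1 − 0.661 = 0.339
~~((~((p -> (p -> r)) <-> p) -> q) -> r) = 1 − 0.339 = 0.661

0.661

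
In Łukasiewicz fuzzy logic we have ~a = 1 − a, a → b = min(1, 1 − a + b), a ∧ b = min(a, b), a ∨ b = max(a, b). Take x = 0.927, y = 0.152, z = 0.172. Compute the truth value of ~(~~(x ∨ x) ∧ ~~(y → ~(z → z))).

x ∨ x = max(0.927, 0.927) = 0.927
~(x ∨ x) = 1 − 0.927 = 0.073
~~(x ∨ x) = 1 − 0.073 = 0.927
z → z = min(1, 1 − 0.172 + 0.172) = min(1, 1.000) = 1.000
~(z → z) = 1 − 1.000 = 0.000
y → ~(z → z) = min(1, 1 − 0.152 + 0.000) = min(1, 0.848) = 0.848
~(y → ~(z → z)) = 1 − 0.848 = 0.152
~~(y → ~(z → z)) = 1 − 0.152 = 0.848
~~(x ∨ x) ∧ ~~(y → ~(z → z)) = min(0.927, 0.848) = 0.848
~(~~(x ∨ x) ∧ ~~(y → ~(z → z))) = 1 − 0.848 = 0.152

0.152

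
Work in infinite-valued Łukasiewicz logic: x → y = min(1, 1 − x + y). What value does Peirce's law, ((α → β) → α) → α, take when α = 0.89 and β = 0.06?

0.89

α → β = min(1, 1 − 0.89 + 0.06) = min(1, 0.17) = 0.17
(α → β) → α = min(1, 1 − 0.17 + 0.89) = min(1, 1.72) = 1.00
((α → β) → α) → α = min(1, 1 − 1.00 + 0.89) = min(1, 0.89) = 0.89
(The value 0.89 < 1 shows this instance is not satisfied; not a Ł∞-tautology in general.)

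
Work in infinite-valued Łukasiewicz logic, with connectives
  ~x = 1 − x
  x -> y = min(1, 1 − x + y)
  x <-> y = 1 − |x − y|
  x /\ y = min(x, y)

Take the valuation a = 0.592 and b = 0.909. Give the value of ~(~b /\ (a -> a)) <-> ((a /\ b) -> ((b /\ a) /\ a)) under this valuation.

~b = 1 − 0.909 = 0.091
a -> a = min(1, 1 − 0.592 + 0.592) = min(1, 1.000) = 1.000
~b /\ (a -> a) = min(0.091, 1.000) = 0.091
~(~b /\ (a -> a)) = 1 − 0.091 = 0.909
a /\ b = min(0.592, 0.909) = 0.592
b /\ a = min(0.909, 0.592) = 0.592
(b /\ a) /\ a = min(0.592, 0.592) = 0.592
(a /\ b) -> ((b /\ a) /\ a) = min(1, 1 − 0.592 + 0.592) = min(1, 1.000) = 1.000
~(~b /\ (a -> a)) <-> ((a /\ b) -> ((b /\ a) /\ a)) = 1 − |0.909 − 1.000| = 1 − 0.091 = 0.909

0.909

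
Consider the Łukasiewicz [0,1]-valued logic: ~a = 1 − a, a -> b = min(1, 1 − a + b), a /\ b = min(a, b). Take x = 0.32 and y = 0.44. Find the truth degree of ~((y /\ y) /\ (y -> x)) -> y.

y /\ y = min(0.44, 0.44) = 0.44
y -> x = min(1, 1 − 0.44 + 0.32) = min(1, 0.88) = 0.88
(y /\ y) /\ (y -> x) = min(0.44, 0.88) = 0.44
~((y /\ y) /\ (y -> x)) = 1 − 0.44 = 0.56
~((y /\ y) /\ (y -> x)) -> y = min(1, 1 − 0.56 + 0.44) = min(1, 0.88) = 0.88

0.88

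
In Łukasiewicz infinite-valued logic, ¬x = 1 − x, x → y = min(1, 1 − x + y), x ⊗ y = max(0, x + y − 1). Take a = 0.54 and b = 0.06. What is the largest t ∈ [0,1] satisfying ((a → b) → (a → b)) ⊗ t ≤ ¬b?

0.94

a → b = min(1, 1 − 0.54 + 0.06) = min(1, 0.52) = 0.52
(a → b) → (a → b) = min(1, 1 − 0.52 + 0.52) = min(1, 1.00) = 1.00
So the left factor is (a → b) → (a → b) = 1.00.
¬b = 1 − 0.06 = 0.94
So the right-hand bound is ¬b = 0.94.
The residuum of the Łukasiewicz t-norm gives the supremum: min(1, 1 − 1.00 + 0.94).
1 − 1.00 + 0.94 = 0.94, so t = min(1, 0.94) = 0.94.
Check: 1.00 ⊗ 0.94 = max(0, 0.94) = 0.94 ≤ 0.94.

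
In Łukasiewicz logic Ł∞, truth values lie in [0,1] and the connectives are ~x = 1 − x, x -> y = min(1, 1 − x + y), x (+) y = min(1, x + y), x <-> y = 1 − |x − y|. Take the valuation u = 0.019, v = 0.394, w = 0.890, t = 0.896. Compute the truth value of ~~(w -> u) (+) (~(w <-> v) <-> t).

w -> u = min(1, 1 − 0.890 + 0.019) = min(1, 0.129) = 0.129
~(w -> u) = 1 − 0.129 = 0.871
~~(w -> u) = 1 − 0.871 = 0.129
w <-> v = 1 − |0.890 − 0.394| = 1 − 0.496 = 0.504
~(w <-> v) = 1 − 0.504 = 0.496
~(w <-> v) <-> t = 1 − |0.496 − 0.896| = 1 − 0.400 = 0.600
~~(w -> u) (+) (~(w <-> v) <-> t) = min(1, 0.129 + 0.600) = min(1, 0.729) = 0.729

0.729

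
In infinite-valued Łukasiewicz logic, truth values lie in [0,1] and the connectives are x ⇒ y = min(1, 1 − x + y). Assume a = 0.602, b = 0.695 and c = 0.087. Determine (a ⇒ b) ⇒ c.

a ⇒ b = min(1, 1 − 0.602 + 0.695) = min(1, 1.093) = 1.000
(a ⇒ b) ⇒ c = min(1, 1 − 1.000 + 0.087) = min(1, 0.087) = 0.087

0.087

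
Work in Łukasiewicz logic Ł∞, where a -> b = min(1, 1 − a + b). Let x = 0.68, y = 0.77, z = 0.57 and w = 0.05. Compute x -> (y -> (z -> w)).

1.00

z -> w = min(1, 1 − 0.57 + 0.05) = min(1, 0.48) = 0.48
y -> (z -> w) = min(1, 1 − 0.77 + 0.48) = min(1, 0.71) = 0.71
x -> (y -> (z -> w)) = min(1, 1 − 0.68 + 0.71) = min(1, 1.03) = 1.00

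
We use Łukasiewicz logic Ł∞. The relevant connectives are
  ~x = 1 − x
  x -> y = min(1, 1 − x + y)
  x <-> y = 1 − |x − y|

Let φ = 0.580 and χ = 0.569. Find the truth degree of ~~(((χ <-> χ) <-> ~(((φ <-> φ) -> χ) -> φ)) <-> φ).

χ <-> χ = 1 − |0.569 − 0.569| = 1 − 0.000 = 1.000
φ <-> φ = 1 − |0.580 − 0.580| = 1 − 0.000 = 1.000
(φ <-> φ) -> χ = min(1, 1 − 1.000 + 0.569) = min(1, 0.569) = 0.569
((φ <-> φ) -> χ) -> φ = min(1, 1 − 0.569 + 0.580) = min(1, 1.011) = 1.000
~(((φ <-> φ) -> χ) -> φ) = 1 − 1.000 = 0.000
(χ <-> χ) <-> ~(((φ <-> φ) -> χ) -> φ) = 1 − |1.000 − 0.000| = 1 − 1.000 = 0.000
((χ <-> χ) <-> ~(((φ <-> φ) -> χ) -> φ)) <-> φ = 1 − |0.000 − 0.580| = 1 − 0.580 = 0.420
~(((χ <-> χ) <-> ~(((φ <-> φ) -> χ) -> φ)) <-> φ) = 1 − 0.420 = 0.580
~~(((χ <-> χ) <-> ~(((φ <-> φ) -> χ) -> φ)) <-> φ) = 1 − 0.580 = 0.420

0.420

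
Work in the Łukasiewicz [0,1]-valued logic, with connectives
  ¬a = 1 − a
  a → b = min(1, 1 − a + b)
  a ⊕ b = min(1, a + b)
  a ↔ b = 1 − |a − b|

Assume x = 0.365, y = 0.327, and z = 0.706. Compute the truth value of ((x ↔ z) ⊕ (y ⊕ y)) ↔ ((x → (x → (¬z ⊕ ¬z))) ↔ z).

x ↔ z = 1 − |0.365 − 0.706| = 1 − 0.341 = 0.659
y ⊕ y = min(1, 0.327 + 0.327) = min(1, 0.654) = 0.654
(x ↔ z) ⊕ (y ⊕ y) = min(1, 0.659 + 0.654) = min(1, 1.313) = 1.000
¬z = 1 − 0.706 = 0.294
¬z ⊕ ¬z = min(1, 0.294 + 0.294) = min(1, 0.588) = 0.588
x → (¬z ⊕ ¬z) = min(1, 1 − 0.365 + 0.588) = min(1, 1.223) = 1.000
x → (x → (¬z ⊕ ¬z)) = min(1, 1 − 0.365 + 1.000) = min(1, 1.635) = 1.000
(x → (x → (¬z ⊕ ¬z))) ↔ z = 1 − |1.000 − 0.706| = 1 − 0.294 = 0.706
((x ↔ z) ⊕ (y ⊕ y)) ↔ ((x → (x → (¬z ⊕ ¬z))) ↔ z) = 1 − |1.000 − 0.706| = 1 − 0.294 = 0.706

0.706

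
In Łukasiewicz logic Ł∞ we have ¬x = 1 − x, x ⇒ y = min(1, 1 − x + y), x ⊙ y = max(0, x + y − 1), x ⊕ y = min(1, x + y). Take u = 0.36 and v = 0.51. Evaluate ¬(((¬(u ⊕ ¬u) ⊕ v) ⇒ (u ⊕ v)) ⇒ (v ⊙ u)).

1.00

¬u = 1 − 0.36 = 0.64
u ⊕ ¬u = min(1, 0.36 + 0.64) = min(1, 1.00) = 1.00
¬(u ⊕ ¬u) = 1 − 1.00 = 0.00
¬(u ⊕ ¬u) ⊕ v = min(1, 0.00 + 0.51) = min(1, 0.51) = 0.51
u ⊕ v = min(1, 0.36 + 0.51) = min(1, 0.87) = 0.87
(¬(u ⊕ ¬u) ⊕ v) ⇒ (u ⊕ v) = min(1, 1 − 0.51 + 0.87) = min(1, 1.36) = 1.00
v ⊙ u = max(0, 0.51 + 0.36 − 1) = max(0, -0.13) = 0.00
((¬(u ⊕ ¬u) ⊕ v) ⇒ (u ⊕ v)) ⇒ (v ⊙ u) = min(1, 1 − 1.00 + 0.00) = min(1, 0.00) = 0.00
¬(((¬(u ⊕ ¬u) ⊕ v) ⇒ (u ⊕ v)) ⇒ (v ⊙ u)) = 1 − 0.00 = 1.00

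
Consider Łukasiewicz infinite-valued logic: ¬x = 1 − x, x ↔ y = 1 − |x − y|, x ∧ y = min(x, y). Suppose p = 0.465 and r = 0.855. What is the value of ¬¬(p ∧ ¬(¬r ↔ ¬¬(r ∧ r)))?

0.465

¬r = 1 − 0.855 = 0.145
r ∧ r = min(0.855, 0.855) = 0.855
¬(r ∧ r) = 1 − 0.855 = 0.145
¬¬(r ∧ r) = 1 − 0.145 = 0.855
¬r ↔ ¬¬(r ∧ r) = 1 − |0.145 − 0.855| = 1 − 0.710 = 0.290
¬(¬r ↔ ¬¬(r ∧ r)) = 1 − 0.290 = 0.710
p ∧ ¬(¬r ↔ ¬¬(r ∧ r)) = min(0.465, 0.710) = 0.465
¬(p ∧ ¬(¬r ↔ ¬¬(r ∧ r))) = 1 − 0.465 = 0.535
¬¬(p ∧ ¬(¬r ↔ ¬¬(r ∧ r))) = 1 − 0.535 = 0.465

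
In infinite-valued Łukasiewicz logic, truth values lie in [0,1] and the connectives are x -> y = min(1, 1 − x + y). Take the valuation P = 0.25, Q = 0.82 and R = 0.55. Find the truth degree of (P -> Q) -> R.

0.55

P -> Q = min(1, 1 − 0.25 + 0.82) = min(1, 1.57) = 1.00
(P -> Q) -> R = min(1, 1 − 1.00 + 0.55) = min(1, 0.55) = 0.55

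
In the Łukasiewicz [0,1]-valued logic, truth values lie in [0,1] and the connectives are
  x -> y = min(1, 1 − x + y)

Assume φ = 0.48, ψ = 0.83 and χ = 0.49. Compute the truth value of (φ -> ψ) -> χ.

0.49

φ -> ψ = min(1, 1 − 0.48 + 0.83) = min(1, 1.35) = 1.00
(φ -> ψ) -> χ = min(1, 1 − 1.00 + 0.49) = min(1, 0.49) = 0.49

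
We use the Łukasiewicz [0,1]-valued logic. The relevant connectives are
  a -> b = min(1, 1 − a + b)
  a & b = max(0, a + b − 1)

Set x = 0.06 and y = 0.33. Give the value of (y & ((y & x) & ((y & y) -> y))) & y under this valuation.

0.00

y & x = max(0, 0.33 + 0.06 − 1) = max(0, -0.61) = 0.00
y & y = max(0, 0.33 + 0.33 − 1) = max(0, -0.34) = 0.00
(y & y) -> y = min(1, 1 − 0.00 + 0.33) = min(1, 1.33) = 1.00
(y & x) & ((y & y) -> y) = max(0, 0.00 + 1.00 − 1) = max(0, 0.00) = 0.00
y & ((y & x) & ((y & y) -> y)) = max(0, 0.33 + 0.00 − 1) = max(0, -0.67) = 0.00
(y & ((y & x) & ((y & y) -> y))) & y = max(0, 0.00 + 0.33 − 1) = max(0, -0.67) = 0.00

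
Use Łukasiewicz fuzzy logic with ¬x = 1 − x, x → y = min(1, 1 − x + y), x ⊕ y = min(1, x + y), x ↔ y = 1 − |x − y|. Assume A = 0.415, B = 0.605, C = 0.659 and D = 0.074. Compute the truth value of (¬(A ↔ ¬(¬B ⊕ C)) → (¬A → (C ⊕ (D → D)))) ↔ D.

0.074

¬B = 1 − 0.605 = 0.395
¬B ⊕ C = min(1, 0.395 + 0.659) = min(1, 1.054) = 1.000
¬(¬B ⊕ C) = 1 − 1.000 = 0.000
A ↔ ¬(¬B ⊕ C) = 1 − |0.415 − 0.000| = 1 − 0.415 = 0.585
¬(A ↔ ¬(¬B ⊕ C)) = 1 − 0.585 = 0.415
¬A = 1 − 0.415 = 0.585
D → D = min(1, 1 − 0.074 + 0.074) = min(1, 1.000) = 1.000
C ⊕ (D → D) = min(1, 0.659 + 1.000) = min(1, 1.659) = 1.000
¬A → (C ⊕ (D → D)) = min(1, 1 − 0.585 + 1.000) = min(1, 1.415) = 1.000
¬(A ↔ ¬(¬B ⊕ C)) → (¬A → (C ⊕ (D → D))) = min(1, 1 − 0.415 + 1.000) = min(1, 1.585) = 1.000
(¬(A ↔ ¬(¬B ⊕ C)) → (¬A → (C ⊕ (D → D)))) ↔ D = 1 − |1.000 − 0.074| = 1 − 0.926 = 0.074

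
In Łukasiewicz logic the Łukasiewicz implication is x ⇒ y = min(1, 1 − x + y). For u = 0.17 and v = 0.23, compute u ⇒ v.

u ⇒ v = min(1, 1 − 0.17 + 0.23) = min(1, 1.06) = 1.00
For comparison, the Gödel implication (1 if x ≤ y else y) would give 1.00.

1.00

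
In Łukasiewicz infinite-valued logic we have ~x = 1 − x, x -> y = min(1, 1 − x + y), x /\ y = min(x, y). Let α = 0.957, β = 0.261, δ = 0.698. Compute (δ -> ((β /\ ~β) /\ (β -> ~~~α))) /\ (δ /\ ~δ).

0.302

~β = 1 − 0.261 = 0.739
β /\ ~β = min(0.261, 0.739) = 0.261
~α = 1 − 0.957 = 0.043
~~α = 1 − 0.043 = 0.957
~~~α = 1 − 0.957 = 0.043
β -> ~~~α = min(1, 1 − 0.261 + 0.043) = min(1, 0.782) = 0.782
(β /\ ~β) /\ (β -> ~~~α) = min(0.261, 0.782) = 0.261
δ -> ((β /\ ~β) /\ (β -> ~~~α)) = min(1, 1 − 0.698 + 0.261) = min(1, 0.563) = 0.563
~δ = 1 − 0.698 = 0.302
δ /\ ~δ = min(0.698, 0.302) = 0.302
(δ -> ((β /\ ~β) /\ (β -> ~~~α))) /\ (δ /\ ~δ) = min(0.563, 0.302) = 0.302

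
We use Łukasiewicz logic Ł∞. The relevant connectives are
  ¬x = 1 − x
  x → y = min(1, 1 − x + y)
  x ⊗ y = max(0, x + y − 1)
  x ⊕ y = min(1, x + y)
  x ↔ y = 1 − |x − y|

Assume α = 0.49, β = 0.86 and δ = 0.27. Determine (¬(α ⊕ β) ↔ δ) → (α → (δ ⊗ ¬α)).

α ⊕ β = min(1, 0.49 + 0.86) = min(1, 1.35) = 1.00
¬(α ⊕ β) = 1 − 1.00 = 0.00
¬(α ⊕ β) ↔ δ = 1 − |0.00 − 0.27| = 1 − 0.27 = 0.73
¬α = 1 − 0.49 = 0.51
δ ⊗ ¬α = max(0, 0.27 + 0.51 − 1) = max(0, -0.22) = 0.00
α → (δ ⊗ ¬α) = min(1, 1 − 0.49 + 0.00) = min(1, 0.51) = 0.51
(¬(α ⊕ β) ↔ δ) → (α → (δ ⊗ ¬α)) = min(1, 1 − 0.73 + 0.51) = min(1, 0.78) = 0.78

0.78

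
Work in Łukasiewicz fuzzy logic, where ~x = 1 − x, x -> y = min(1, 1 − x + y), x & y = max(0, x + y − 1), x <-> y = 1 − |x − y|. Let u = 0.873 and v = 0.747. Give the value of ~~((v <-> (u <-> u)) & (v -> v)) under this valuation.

0.747

u <-> u = 1 − |0.873 − 0.873| = 1 − 0.000 = 1.000
v <-> (u <-> u) = 1 − |0.747 − 1.000| = 1 − 0.253 = 0.747
v -> v = min(1, 1 − 0.747 + 0.747) = min(1, 1.000) = 1.000
(v <-> (u <-> u)) & (v -> v) = max(0, 0.747 + 1.000 − 1) = max(0, 0.747) = 0.747
~((v <-> (u <-> u)) & (v -> v)) = 1 − 0.747 = 0.253
~~((v <-> (u <-> u)) & (v -> v)) = 1 − 0.253 = 0.747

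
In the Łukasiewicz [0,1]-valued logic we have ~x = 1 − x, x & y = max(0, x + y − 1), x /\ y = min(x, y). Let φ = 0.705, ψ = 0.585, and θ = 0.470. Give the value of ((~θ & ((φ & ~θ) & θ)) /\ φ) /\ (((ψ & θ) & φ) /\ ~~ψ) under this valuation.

~θ = 1 − 0.470 = 0.530
φ & ~θ = max(0, 0.705 + 0.530 − 1) = max(0, 0.235) = 0.235
(φ & ~θ) & θ = max(0, 0.235 + 0.470 − 1) = max(0, -0.295) = 0.000
~θ & ((φ & ~θ) & θ) = max(0, 0.530 + 0.000 − 1) = max(0, -0.470) = 0.000
(~θ & ((φ & ~θ) & θ)) /\ φ = min(0.000, 0.705) = 0.000
ψ & θ = max(0, 0.585 + 0.470 − 1) = max(0, 0.055) = 0.055
(ψ & θ) & φ = max(0, 0.055 + 0.705 − 1) = max(0, -0.240) = 0.000
~ψ = 1 − 0.585 = 0.415
~~ψ = 1 − 0.415 = 0.585
((ψ & θ) & φ) /\ ~~ψ = min(0.000, 0.585) = 0.000
((~θ & ((φ & ~θ) & θ)) /\ φ) /\ (((ψ & θ) & φ) /\ ~~ψ) = min(0.000, 0.000) = 0.000

0.000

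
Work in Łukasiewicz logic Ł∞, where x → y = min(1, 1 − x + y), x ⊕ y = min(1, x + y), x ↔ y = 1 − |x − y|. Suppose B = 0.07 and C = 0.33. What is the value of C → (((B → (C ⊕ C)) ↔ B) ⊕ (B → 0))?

1.00

C ⊕ C = min(1, 0.33 + 0.33) = min(1, 0.66) = 0.66
B → (C ⊕ C) = min(1, 1 − 0.07 + 0.66) = min(1, 1.59) = 1.00
(B → (C ⊕ C)) ↔ B = 1 − |1.00 − 0.07| = 1 − 0.93 = 0.07
B → 0 = min(1, 1 − 0.07 + 0.00) = min(1, 0.93) = 0.93
((B → (C ⊕ C)) ↔ B) ⊕ (B → 0) = min(1, 0.07 + 0.93) = min(1, 1.00) = 1.00
C → (((B → (C ⊕ C)) ↔ B) ⊕ (B → 0)) = min(1, 1 − 0.33 + 1.00) = min(1, 1.67) = 1.00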